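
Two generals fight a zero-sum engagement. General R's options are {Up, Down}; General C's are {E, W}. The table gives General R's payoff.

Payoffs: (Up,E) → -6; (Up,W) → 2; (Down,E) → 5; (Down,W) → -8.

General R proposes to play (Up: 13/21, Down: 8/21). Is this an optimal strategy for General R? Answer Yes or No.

Yes

Against E this mix gives (13/21)·(-6) + (8/21)·5 = -38/21.
Against W this mix gives (13/21)·2 + (8/21)·(-8) = -38/21.
All of General C's active replies (E, W) yield -38/21, and no column does worse for General R. The mix makes General C indifferent and guarantees -38/21, so it is optimal.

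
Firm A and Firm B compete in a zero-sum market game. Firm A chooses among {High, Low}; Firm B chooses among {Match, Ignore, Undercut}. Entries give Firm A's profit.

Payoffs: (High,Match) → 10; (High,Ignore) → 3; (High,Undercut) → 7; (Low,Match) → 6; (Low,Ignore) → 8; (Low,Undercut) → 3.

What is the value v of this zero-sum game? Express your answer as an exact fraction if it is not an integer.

Row minima: High → 3, Low → 3; maximin = 3.
Column maxima: Match → 10, Ignore → 8, Undercut → 7; minimax = 7.
3 ≠ 7, so there is no saddle point; optimal play is mixed.
Match is strictly dominated by Undercut (it gives Firm A strictly more in every row), so Firm B never plays it.
On the remaining 2×2 (High, Low vs Ignore, Undercut):
Let Firm A play High with probability p. Expected payoff against Ignore: 3p + 8(1−p) = −5p + 8; against Undercut: 7p + 3(1−p) = 4p + 3.
Setting these equal: −5p + 8 = 4p + 3 ⇒ −9p = -5 ⇒ p = 5/9, and the value is (-5)·(5/9) + 8 = 47/9.
For Firm B: with q = P(Ignore), equating High's and Low's payoffs gives −4q + 7 = 5q + 3 ⇒ q = 4/9.

47/9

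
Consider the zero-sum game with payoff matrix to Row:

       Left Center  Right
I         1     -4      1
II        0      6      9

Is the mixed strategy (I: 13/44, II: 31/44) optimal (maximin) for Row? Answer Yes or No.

Against Left this mix gives (13/44)·1 + (31/44)·0 = 13/44.
Against Center this mix gives (13/44)·(-4) + (31/44)·6 = 67/22.
Against Right this mix gives (13/44)·1 + (31/44)·9 = 73/11.
Column will play Left, holding Row to 13/44. Shifting weight toward the row that does better against Left would raise this floor (the equalizing mix achieves 6/11 against both Left and Center), so the proposed strategy is not optimal.

No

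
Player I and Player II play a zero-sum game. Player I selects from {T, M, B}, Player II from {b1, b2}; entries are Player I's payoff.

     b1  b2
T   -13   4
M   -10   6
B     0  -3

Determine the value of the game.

Row minima: T → -13, M → -10, B → -3; maximin = -3.
Column maxima: b1 → 0, b2 → 6; minimax = 0.
-3 ≠ 0, so there is no saddle point; optimal play is mixed.
T is strictly dominated by M, so Player I never plays it.
On the remaining 2×2 (M, B vs b1, b2):
Let Player I play M with probability p. Expected payoff against b1: (-10)p + 0(1−p) = −10p; against b2: 6p + (-3)(1−p) = 9p − 3.
Setting these equal: −10p = 9p − 3 ⇒ −19p = -3 ⇒ p = 3/19, and the value is (-10)·(3/19) = -30/19.
For Player II: with q = P(b1), equating M's and B's payoffs gives −16q + 6 = 3q − 3 ⇒ q = 9/19.

-30/19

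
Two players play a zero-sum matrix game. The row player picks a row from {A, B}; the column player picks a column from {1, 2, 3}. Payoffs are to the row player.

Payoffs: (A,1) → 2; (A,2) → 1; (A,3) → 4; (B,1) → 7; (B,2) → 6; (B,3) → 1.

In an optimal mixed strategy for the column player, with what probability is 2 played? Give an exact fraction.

3/8

Row minima: A → 1, B → 1; maximin = 1.
Column maxima: 1 → 7, 2 → 6, 3 → 4; minimax = 4.
1 ≠ 4, so there is no saddle point; optimal play is mixed.
1 is strictly dominated by 2 (it gives the row player strictly more in every row), so the column player never plays it.
On the remaining 2×2 (A, B vs 2, 3):
Let the row player play A with probability p. Expected payoff against 2: 1p + 6(1−p) = −5p + 6; against 3: 4p + 1(1−p) = 3p + 1.
Setting these equal: −5p + 6 = 3p + 1 ⇒ −8p = -5 ⇒ p = 5/8, and the value is (-5)·(5/8) + 6 = 23/8.
For the column player: with q = P(2), equating A's and B's payoffs gives −3q + 4 = 5q + 1 ⇒ q = 3/8.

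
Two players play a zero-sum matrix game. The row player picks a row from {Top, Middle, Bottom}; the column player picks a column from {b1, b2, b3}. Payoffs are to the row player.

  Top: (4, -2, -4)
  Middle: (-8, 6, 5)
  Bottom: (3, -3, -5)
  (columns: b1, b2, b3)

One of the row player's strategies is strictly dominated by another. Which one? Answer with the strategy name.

Top gives a strictly higher payoff than Bottom against every column: 4 > 3, -2 > -3, -4 > -5.
So Bottom is strictly dominated and the row player never plays it.

Bottom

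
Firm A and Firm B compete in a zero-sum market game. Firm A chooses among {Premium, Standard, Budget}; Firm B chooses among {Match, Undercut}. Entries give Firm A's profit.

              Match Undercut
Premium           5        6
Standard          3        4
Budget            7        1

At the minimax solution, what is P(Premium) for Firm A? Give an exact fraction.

Row minima: Premium → 5, Standard → 3, Budget → 1; maximin = 5.
Column maxima: Match → 7, Undercut → 6; minimax = 6.
5 ≠ 6, so there is no saddle point; optimal play is mixed.
Standard is strictly dominated by Premium, so Firm A never plays it.
On the remaining 2×2 (Premium, Budget vs Match, Undercut):
Let Firm A play Premium with probability p. Expected payoff against Match: 5p + 7(1−p) = −2p + 7; against Undercut: 6p + 1(1−p) = 5p + 1.
Setting these equal: −2p + 7 = 5p + 1 ⇒ −7p = -6 ⇒ p = 6/7, and the value is (-2)·(6/7) + 7 = 37/7.
For Firm B: with q = P(Match), equating Premium's and Budget's payoffs gives −q + 6 = 6q + 1 ⇒ q = 5/7.

6/7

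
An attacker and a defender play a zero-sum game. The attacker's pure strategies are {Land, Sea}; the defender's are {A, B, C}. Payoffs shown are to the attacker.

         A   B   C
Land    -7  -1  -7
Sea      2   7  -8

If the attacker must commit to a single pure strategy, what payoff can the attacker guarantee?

-7

Row minima: Land → -7, Sea → -8.
The best of these is -7.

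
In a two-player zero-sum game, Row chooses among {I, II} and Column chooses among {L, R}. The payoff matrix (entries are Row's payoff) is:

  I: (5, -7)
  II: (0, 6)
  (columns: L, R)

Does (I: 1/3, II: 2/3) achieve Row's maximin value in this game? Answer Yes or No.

Against L this mix gives (1/3)·5 + (2/3)·0 = 5/3.
Against R this mix gives (1/3)·(-7) + (2/3)·6 = 5/3.
All of Column's active replies (L, R) yield 5/3, and no column does worse for Row. The mix makes Column indifferent and guarantees 5/3, so it is optimal.

Yes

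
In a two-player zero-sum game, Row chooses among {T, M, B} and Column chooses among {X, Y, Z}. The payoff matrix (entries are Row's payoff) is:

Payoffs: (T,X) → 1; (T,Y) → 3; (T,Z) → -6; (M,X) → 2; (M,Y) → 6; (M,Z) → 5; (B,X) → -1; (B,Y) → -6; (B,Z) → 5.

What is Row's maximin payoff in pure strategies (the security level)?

Row minima: T → -6, M → 2, B → -6.
The best of these is 2.

2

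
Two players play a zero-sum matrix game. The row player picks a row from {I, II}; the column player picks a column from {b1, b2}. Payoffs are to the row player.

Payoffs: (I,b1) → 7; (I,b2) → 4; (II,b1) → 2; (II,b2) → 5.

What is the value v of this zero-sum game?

Row minima: I → 4, II → 2; maximin = 4.
Column maxima: b1 → 7, b2 → 5; minimax = 5.
4 ≠ 5, so there is no saddle point; optimal play is mixed.
Let the row player play I with probability p. Expected payoff against b1: 7p + 2(1−p) = 5p + 2; against b2: 4p + 5(1−p) = −p + 5.
Setting these equal: 5p + 2 = −p + 5 ⇒ 6p = 3 ⇒ p = 1/2, and the value is (5)·(1/2) + 2 = 9/2.
For the column player: with q = P(b1), equating I's and II's payoffs gives 3q + 4 = −3q + 5 ⇒ q = 1/6.

9/2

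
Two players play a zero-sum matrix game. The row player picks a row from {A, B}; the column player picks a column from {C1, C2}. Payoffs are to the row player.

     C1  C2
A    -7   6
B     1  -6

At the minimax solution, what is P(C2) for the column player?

2/5

Row minima: A → -7, B → -6; maximin = -6.
Column maxima: C1 → 1, C2 → 6; minimax = 1.
-6 ≠ 1, so there is no saddle point; optimal play is mixed.
Let the row player play A with probability p. Expected payoff against C1: (-7)p + 1(1−p) = −8p + 1; against C2: 6p + (-6)(1−p) = 12p − 6.
Setting these equal: −8p + 1 = 12p − 6 ⇒ −20p = -7 ⇒ p = 7/20, and the value is (-8)·(7/20) + 1 = -9/5.
For the column player: with q = P(C1), equating A's and B's payoffs gives −13q + 6 = 7q − 6 ⇒ q = 3/5.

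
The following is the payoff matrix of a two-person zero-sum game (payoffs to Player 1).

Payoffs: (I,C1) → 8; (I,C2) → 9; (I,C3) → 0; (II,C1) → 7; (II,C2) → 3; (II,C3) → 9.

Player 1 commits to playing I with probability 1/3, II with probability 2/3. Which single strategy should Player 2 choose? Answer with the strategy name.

C2

If Player 2 plays C1, Player 1's expected payoff is (1/3)·8 + (2/3)·7 = 22/3.
If Player 2 plays C2, Player 1's expected payoff is (1/3)·9 + (2/3)·3 = 5.
If Player 2 plays C3, Player 1's expected payoff is (1/3)·0 + (2/3)·9 = 6.
Player 2 minimizes Player 1's payoff; the smallest is 5, so the best response is C2.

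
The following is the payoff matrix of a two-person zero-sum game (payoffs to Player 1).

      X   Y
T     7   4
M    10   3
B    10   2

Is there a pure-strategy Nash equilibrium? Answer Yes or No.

Yes

Row minima: T → 4, M → 3, B → 2; maximin = 4.
Column maxima: X → 10, Y → 4; minimax = 4.
maximin = minimax = 4, so a saddle point exists.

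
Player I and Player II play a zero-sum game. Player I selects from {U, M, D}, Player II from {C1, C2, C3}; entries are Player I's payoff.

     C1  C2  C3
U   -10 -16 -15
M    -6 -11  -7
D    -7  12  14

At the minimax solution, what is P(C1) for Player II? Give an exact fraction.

Row minima: U → -16, M → -11, D → -7; maximin = -7.
Column maxima: C1 → -6, C2 → 12, C3 → 14; minimax = -6.
-7 ≠ -6, so there is no saddle point; optimal play is mixed.
U is strictly dominated by M, so Player I never plays it.
C3 is strictly dominated by C2 (it gives Player I strictly more in every row), so Player II never plays it.
On the remaining 2×2 (M, D vs C1, C2):
Let Player I play M with probability p. Expected payoff against C1: (-6)p + (-7)(1−p) = p − 7; against C2: (-11)p + 12(1−p) = −23p + 12.
Setting these equal: p − 7 = −23p + 12 ⇒ 24p = 19 ⇒ p = 19/24, and the value is (1)·(19/24) − 7 = -149/24.
For Player II: with q = P(C1), equating M's and D's payoffs gives 5q − 11 = −19q + 12 ⇒ q = 23/24.

23/24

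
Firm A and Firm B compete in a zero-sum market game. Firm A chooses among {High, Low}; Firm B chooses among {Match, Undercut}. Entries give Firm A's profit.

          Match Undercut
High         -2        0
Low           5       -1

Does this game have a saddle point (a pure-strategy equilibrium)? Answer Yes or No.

No

Row minima: High → -2, Low → -1; maximin = -1.
Column maxima: Match → 5, Undercut → 0; minimax = 0.
-1 ≠ 0, so no pure-strategy equilibrium exists.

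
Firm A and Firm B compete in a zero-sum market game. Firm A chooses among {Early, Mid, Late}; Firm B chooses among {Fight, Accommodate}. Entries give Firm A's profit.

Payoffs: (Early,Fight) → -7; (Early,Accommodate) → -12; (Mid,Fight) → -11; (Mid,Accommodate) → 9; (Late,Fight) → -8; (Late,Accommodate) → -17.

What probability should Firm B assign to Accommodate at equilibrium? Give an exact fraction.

Row minima: Early → -12, Mid → -11, Late → -17; maximin = -11.
Column maxima: Fight → -7, Accommodate → 9; minimax = -7.
-11 ≠ -7, so there is no saddle point; optimal play is mixed.
Late is strictly dominated by Early, so Firm A never plays it.
On the remaining 2×2 (Early, Mid vs Fight, Accommodate):
Let Firm A play Early with probability p. Expected payoff against Fight: (-7)p + (-11)(1−p) = 4p − 11; against Accommodate: (-12)p + 9(1−p) = −21p + 9.
Setting these equal: 4p − 11 = −21p + 9 ⇒ 25p = 20 ⇒ p = 4/5, and the value is (4)·(4/5) − 11 = -39/5.
For Firm B: with q = P(Fight), equating Early's and Mid's payoffs gives 5q − 12 = −20q + 9 ⇒ q = 21/25.

4/25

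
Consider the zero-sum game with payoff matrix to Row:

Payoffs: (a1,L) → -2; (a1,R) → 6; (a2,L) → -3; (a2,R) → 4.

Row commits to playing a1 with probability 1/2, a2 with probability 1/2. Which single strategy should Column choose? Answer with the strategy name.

L

If Column plays L, Row's expected payoff is (1/2)·(-2) + (1/2)·(-3) = -5/2.
If Column plays R, Row's expected payoff is (1/2)·6 + (1/2)·4 = 5.
Column minimizes Row's payoff; the smallest is -5/2, so the best response is L.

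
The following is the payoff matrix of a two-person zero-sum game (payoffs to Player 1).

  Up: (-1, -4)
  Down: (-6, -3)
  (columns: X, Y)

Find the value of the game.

Row minima: Up → -4, Down → -6; maximin = -4.
Column maxima: X → -1, Y → -3; minimax = -3.
-4 ≠ -3, so there is no saddle point; optimal play is mixed.
Let Player 1 play Up with probability p. Expected payoff against X: (-1)p + (-6)(1−p) = 5p − 6; against Y: (-4)p + (-3)(1−p) = −p − 3.
Setting these equal: 5p − 6 = −p − 3 ⇒ 6p = 3 ⇒ p = 1/2, and the value is (5)·(1/2) − 6 = -7/2.
For Player 2: with q = P(X), equating Up's and Down's payoffs gives 3q − 4 = −3q − 3 ⇒ q = 1/6.

-7/2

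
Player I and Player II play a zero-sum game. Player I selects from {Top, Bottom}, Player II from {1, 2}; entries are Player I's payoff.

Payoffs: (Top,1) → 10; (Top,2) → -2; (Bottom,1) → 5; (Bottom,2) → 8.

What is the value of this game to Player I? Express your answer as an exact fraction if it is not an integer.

6

Row minima: Top → -2, Bottom → 5; maximin = 5.
Column maxima: 1 → 10, 2 → 8; minimax = 8.
5 ≠ 8, so there is no saddle point; optimal play is mixed.
Let Player I play Top with probability p. Expected payoff against 1: 10p + 5(1−p) = 5p + 5; against 2: (-2)p + 8(1−p) = −10p + 8.
Setting these equal: 5p + 5 = −10p + 8 ⇒ 15p = 3 ⇒ p = 1/5, and the value is (5)·(1/5) + 5 = 6.
For Player II: with q = P(1), equating Top's and Bottom's payoffs gives 12q − 2 = −3q + 8 ⇒ q = 2/3.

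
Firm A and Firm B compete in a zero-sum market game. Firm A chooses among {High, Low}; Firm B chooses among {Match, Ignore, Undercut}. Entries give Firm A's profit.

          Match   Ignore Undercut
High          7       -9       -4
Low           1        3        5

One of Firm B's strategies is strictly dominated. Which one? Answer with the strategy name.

Ignore holds Firm A's payoff strictly below Undercut in every row: -9 < -4, 3 < 5.
So Undercut is strictly dominated for Firm B.

Undercut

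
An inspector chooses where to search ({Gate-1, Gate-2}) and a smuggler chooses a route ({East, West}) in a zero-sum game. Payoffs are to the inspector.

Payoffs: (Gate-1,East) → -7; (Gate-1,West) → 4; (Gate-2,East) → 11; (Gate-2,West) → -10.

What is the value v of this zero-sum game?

-13/16

Row minima: Gate-1 → -7, Gate-2 → -10; maximin = -7.
Column maxima: East → 11, West → 4; minimax = 4.
-7 ≠ 4, so there is no saddle point; optimal play is mixed.
Let the inspector play Gate-1 with probability p. Expected payoff against East: (-7)p + 11(1−p) = −18p + 11; against West: 4p + (-10)(1−p) = 14p − 10.
Setting these equal: −18p + 11 = 14p − 10 ⇒ −32p = -21 ⇒ p = 21/32, and the value is (-18)·(21/32) + 11 = -13/16.
For the smuggler: with q = P(East), equating Gate-1's and Gate-2's payoffs gives −11q + 4 = 21q − 10 ⇒ q = 7/16.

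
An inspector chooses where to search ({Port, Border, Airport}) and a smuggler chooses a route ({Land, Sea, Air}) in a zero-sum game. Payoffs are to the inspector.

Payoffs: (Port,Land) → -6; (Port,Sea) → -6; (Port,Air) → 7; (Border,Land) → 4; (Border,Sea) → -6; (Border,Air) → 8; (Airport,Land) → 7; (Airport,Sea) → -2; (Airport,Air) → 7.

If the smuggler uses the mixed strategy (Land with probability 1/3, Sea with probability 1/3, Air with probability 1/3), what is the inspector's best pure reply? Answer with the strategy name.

Airport

Expected payoff of Port: (1/3)·(-6) + (1/3)·(-6) + (1/3)·7 = -5/3.
Expected payoff of Border: (1/3)·4 + (1/3)·(-6) + (1/3)·8 = 2.
Expected payoff of Airport: (1/3)·7 + (1/3)·(-2) + (1/3)·7 = 4.
The largest is 4, so the inspector's best response is Airport.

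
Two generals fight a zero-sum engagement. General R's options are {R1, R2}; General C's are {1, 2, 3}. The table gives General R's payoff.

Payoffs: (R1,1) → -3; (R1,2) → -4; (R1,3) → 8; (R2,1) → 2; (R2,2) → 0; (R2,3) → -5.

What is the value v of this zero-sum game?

Row minima: R1 → -4, R2 → -5; maximin = -4.
Column maxima: 1 → 2, 2 → 0, 3 → 8; minimax = 0.
-4 ≠ 0, so there is no saddle point; optimal play is mixed.
1 is strictly dominated by 2 (it gives General R strictly more in every row), so General C never plays it.
On the remaining 2×2 (R1, R2 vs 2, 3):
Let General R play R1 with probability p. Expected payoff against 2: (-4)p + 0(1−p) = −4p; against 3: 8p + (-5)(1−p) = 13p − 5.
Setting these equal: −4p = 13p − 5 ⇒ −17p = -5 ⇒ p = 5/17, and the value is (-4)·(5/17) = -20/17.
For General C: with q = P(2), equating R1's and R2's payoffs gives −12q + 8 = 5q − 5 ⇒ q = 13/17.

-20/17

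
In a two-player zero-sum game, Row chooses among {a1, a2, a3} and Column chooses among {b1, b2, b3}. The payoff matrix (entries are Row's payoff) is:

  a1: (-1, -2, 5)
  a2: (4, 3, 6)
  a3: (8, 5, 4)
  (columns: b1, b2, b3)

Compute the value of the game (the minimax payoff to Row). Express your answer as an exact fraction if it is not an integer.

Row minima: a1 → -2, a2 → 3, a3 → 4; maximin = 4.
Column maxima: b1 → 8, b2 → 5, b3 → 6; minimax = 5.
4 ≠ 5, so there is no saddle point; optimal play is mixed.
a1 is strictly dominated by a2, so Row never plays it.
b1 is strictly dominated by b2 (it gives Row strictly more in every row), so Column never plays it.
On the remaining 2×2 (a2, a3 vs b2, b3):
Let Row play a2 with probability p. Expected payoff against b2: 3p + 5(1−p) = −2p + 5; against b3: 6p + 4(1−p) = 2p + 4.
Setting these equal: −2p + 5 = 2p + 4 ⇒ −4p = -1 ⇒ p = 1/4, and the value is (-2)·(1/4) + 5 = 9/2.
For Column: with q = P(b2), equating a2's and a3's payoffs gives −3q + 6 = q + 4 ⇒ q = 1/2.

9/2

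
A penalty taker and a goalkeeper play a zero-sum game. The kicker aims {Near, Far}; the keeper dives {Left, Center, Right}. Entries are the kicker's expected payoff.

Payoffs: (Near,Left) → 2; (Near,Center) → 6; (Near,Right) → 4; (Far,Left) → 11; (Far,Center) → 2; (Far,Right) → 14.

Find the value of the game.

Row minima: Near → 2, Far → 2; maximin = 2.
Column maxima: Left → 11, Center → 6, Right → 14; minimax = 6.
2 ≠ 6, so there is no saddle point; optimal play is mixed.
Right is strictly dominated by Left (it gives the kicker strictly more in every row), so the keeper never plays it.
On the remaining 2×2 (Near, Far vs Left, Center):
Let the kicker play Near with probability p. Expected payoff against Left: 2p + 11(1−p) = −9p + 11; against Center: 6p + 2(1−p) = 4p + 2.
Setting these equal: −9p + 11 = 4p + 2 ⇒ −13p = -9 ⇒ p = 9/13, and the value is (-9)·(9/13) + 11 = 62/13.
For the keeper: with q = P(Left), equating Near's and Far's payoffs gives −4q + 6 = 9q + 2 ⇒ q = 4/13.

62/13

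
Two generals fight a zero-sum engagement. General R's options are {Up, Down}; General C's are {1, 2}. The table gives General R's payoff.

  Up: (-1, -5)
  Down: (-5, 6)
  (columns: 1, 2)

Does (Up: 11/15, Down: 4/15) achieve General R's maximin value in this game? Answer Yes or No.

Against 1 this mix gives (11/15)·(-1) + (4/15)·(-5) = -31/15.
Against 2 this mix gives (11/15)·(-5) + (4/15)·6 = -31/15.
All of General C's active replies (1, 2) yield -31/15, and no column does worse for General R. The mix makes General C indifferent and guarantees -31/15, so it is optimal.

Yes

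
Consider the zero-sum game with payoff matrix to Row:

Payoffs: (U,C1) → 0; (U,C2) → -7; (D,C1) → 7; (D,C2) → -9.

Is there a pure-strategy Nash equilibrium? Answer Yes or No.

Row minima: U → -7, D → -9; maximin = -7.
Column maxima: C1 → 7, C2 → -7; minimax = -7.
maximin = minimax = -7, so a saddle point exists.

Yes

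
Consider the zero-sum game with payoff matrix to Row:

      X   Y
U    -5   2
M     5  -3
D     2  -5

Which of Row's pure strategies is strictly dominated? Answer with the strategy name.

D

M gives a strictly higher payoff than D against every column: 5 > 2, -3 > -5.
So D is strictly dominated and Row never plays it.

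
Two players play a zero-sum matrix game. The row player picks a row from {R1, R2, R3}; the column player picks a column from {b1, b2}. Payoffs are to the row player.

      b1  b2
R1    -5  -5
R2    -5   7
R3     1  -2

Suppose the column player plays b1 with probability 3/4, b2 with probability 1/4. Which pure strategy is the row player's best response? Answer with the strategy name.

R3

Expected payoff of R1: (3/4)·(-5) + (1/4)·(-5) = -5.
Expected payoff of R2: (3/4)·(-5) + (1/4)·7 = -2.
Expected payoff of R3: (3/4)·1 + (1/4)·(-2) = 1/4.
The largest is 1/4, so the row player's best response is R3.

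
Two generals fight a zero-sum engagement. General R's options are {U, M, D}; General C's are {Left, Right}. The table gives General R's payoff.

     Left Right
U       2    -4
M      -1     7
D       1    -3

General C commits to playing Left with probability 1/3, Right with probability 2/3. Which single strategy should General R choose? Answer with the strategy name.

Expected payoff of U: (1/3)·2 + (2/3)·(-4) = -2.
Expected payoff of M: (1/3)·(-1) + (2/3)·7 = 13/3.
Expected payoff of D: (1/3)·1 + (2/3)·(-3) = -5/3.
The largest is 13/3, so General R's best response is M.

M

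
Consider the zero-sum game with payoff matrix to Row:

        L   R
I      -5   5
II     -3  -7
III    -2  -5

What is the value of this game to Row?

-35/13

Row minima: I → -5, II → -7, III → -5; maximin = -5.
Column maxima: L → -2, R → 5; minimax = -2.
-5 ≠ -2, so there is no saddle point; optimal play is mixed.
II is strictly dominated by III, so Row never plays it.
On the remaining 2×2 (I, III vs L, R):
Let Row play I with probability p. Expected payoff against L: (-5)p + (-2)(1−p) = −3p − 2; against R: 5p + (-5)(1−p) = 10p − 5.
Setting these equal: −3p − 2 = 10p − 5 ⇒ −13p = -3 ⇒ p = 3/13, and the value is (-3)·(3/13) − 2 = -35/13.
For Column: with q = P(L), equating I's and III's payoffs gives −10q + 5 = 3q − 5 ⇒ q = 10/13.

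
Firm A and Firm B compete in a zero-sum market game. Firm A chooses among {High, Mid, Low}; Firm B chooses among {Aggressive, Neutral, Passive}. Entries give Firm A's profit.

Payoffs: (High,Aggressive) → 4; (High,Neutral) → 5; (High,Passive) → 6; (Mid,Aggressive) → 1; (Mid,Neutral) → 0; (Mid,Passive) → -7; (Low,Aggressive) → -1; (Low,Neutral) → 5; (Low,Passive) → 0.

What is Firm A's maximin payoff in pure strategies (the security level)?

Row minima: High → 4, Mid → -7, Low → -1.
The best of these is 4.

4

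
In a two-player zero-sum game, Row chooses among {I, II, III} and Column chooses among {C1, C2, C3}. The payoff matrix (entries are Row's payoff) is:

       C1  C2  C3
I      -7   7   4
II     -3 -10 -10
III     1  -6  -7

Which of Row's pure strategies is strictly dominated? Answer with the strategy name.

III gives a strictly higher payoff than II against every column: 1 > -3, -6 > -10, -7 > -10.
So II is strictly dominated and Row never plays it.

II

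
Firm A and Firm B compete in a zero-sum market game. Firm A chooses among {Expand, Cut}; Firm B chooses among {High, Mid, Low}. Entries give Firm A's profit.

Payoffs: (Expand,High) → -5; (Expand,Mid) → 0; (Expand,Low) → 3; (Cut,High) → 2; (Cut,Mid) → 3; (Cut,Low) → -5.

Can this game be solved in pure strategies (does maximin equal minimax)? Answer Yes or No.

No

Row minima: Expand → -5, Cut → -5; maximin = -5.
Column maxima: High → 2, Mid → 3, Low → 3; minimax = 2.
-5 ≠ 2, so no pure-strategy equilibrium exists.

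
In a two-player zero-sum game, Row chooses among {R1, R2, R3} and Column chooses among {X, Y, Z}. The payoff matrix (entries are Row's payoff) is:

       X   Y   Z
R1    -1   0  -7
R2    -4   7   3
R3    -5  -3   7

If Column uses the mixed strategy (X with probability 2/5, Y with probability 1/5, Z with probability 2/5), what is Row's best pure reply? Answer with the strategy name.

R2

Expected payoff of R1: (2/5)·(-1) + (1/5)·0 + (2/5)·(-7) = -16/5.
Expected payoff of R2: (2/5)·(-4) + (1/5)·7 + (2/5)·3 = 1.
Expected payoff of R3: (2/5)·(-5) + (1/5)·(-3) + (2/5)·7 = 1/5.
The largest is 1, so Row's best response is R2.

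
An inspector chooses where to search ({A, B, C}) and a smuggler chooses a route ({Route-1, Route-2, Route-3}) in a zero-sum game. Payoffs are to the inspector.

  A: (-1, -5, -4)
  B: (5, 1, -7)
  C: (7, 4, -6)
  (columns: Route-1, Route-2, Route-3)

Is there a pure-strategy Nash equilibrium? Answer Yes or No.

No

Row minima: A → -5, B → -7, C → -6; maximin = -5.
Column maxima: Route-1 → 7, Route-2 → 4, Route-3 → -4; minimax = -4.
-5 ≠ -4, so no pure-strategy equilibrium exists.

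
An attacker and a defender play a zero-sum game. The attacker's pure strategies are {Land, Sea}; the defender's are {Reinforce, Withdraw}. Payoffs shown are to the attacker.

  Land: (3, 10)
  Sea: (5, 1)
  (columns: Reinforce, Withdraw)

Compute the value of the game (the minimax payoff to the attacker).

47/11

Row minima: Land → 3, Sea → 1; maximin = 3.
Column maxima: Reinforce → 5, Withdraw → 10; minimax = 5.
3 ≠ 5, so there is no saddle point; optimal play is mixed.
Let the attacker play Land with probability p. Expected payoff against Reinforce: 3p + 5(1−p) = −2p + 5; against Withdraw: 10p + 1(1−p) = 9p + 1.
Setting these equal: −2p + 5 = 9p + 1 ⇒ −11p = -4 ⇒ p = 4/11, and the value is (-2)·(4/11) + 5 = 47/11.
For the defender: with q = P(Reinforce), equating Land's and Sea's payoffs gives −7q + 10 = 4q + 1 ⇒ q = 9/11.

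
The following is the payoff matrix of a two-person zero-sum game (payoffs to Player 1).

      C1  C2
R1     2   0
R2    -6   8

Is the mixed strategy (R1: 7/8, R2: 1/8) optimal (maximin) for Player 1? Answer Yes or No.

Against C1 this mix gives (7/8)·2 + (1/8)·(-6) = 1.
Against C2 this mix gives (7/8)·0 + (1/8)·8 = 1.
All of Player 2's active replies (C1, C2) yield 1, and no column does worse for Player 1. The mix makes Player 2 indifferent and guarantees 1, so it is optimal.

Yes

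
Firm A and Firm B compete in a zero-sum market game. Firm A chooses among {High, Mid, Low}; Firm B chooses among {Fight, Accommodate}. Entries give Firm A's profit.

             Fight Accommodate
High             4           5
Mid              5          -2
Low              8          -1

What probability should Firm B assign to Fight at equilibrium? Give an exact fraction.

Row minima: High → 4, Mid → -2, Low → -1; maximin = 4.
Column maxima: Fight → 8, Accommodate → 5; minimax = 5.
4 ≠ 5, so there is no saddle point; optimal play is mixed.
Mid is strictly dominated by Low, so Firm A never plays it.
On the remaining 2×2 (High, Low vs Fight, Accommodate):
Let Firm A play High with probability p. Expected payoff against Fight: 4p + 8(1−p) = −4p + 8; against Accommodate: 5p + (-1)(1−p) = 6p − 1.
Setting these equal: −4p + 8 = 6p − 1 ⇒ −10p = -9 ⇒ p = 9/10, and the value is (-4)·(9/10) + 8 = 22/5.
For Firm B: with q = P(Fight), equating High's and Low's payoffs gives −q + 5 = 9q − 1 ⇒ q = 3/5.

3/5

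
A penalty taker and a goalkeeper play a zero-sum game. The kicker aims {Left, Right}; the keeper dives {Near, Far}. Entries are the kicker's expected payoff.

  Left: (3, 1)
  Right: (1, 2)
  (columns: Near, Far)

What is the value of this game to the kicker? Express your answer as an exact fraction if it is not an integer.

5/3

Row minima: Left → 1, Right → 1; maximin = 1.
Column maxima: Near → 3, Far → 2; minimax = 2.
1 ≠ 2, so there is no saddle point; optimal play is mixed.
Let the kicker play Left with probability p. Expected payoff against Near: 3p + 1(1−p) = 2p + 1; against Far: 1p + 2(1−p) = −p + 2.
Setting these equal: 2p + 1 = −p + 2 ⇒ 3p = 1 ⇒ p = 1/3, and the value is (2)·(1/3) + 1 = 5/3.
For the keeper: with q = P(Near), equating Left's and Right's payoffs gives 2q + 1 = −q + 2 ⇒ q = 1/3.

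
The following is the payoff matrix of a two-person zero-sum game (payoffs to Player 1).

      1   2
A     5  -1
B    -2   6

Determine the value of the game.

2

Row minima: A → -1, B → -2; maximin = -1.
Column maxima: 1 → 5, 2 → 6; minimax = 5.
-1 ≠ 5, so there is no saddle point; optimal play is mixed.
Let Player 1 play A with probability p. Expected payoff against 1: 5p + (-2)(1−p) = 7p − 2; against 2: (-1)p + 6(1−p) = −7p + 6.
Setting these equal: 7p − 2 = −7p + 6 ⇒ 14p = 8 ⇒ p = 4/7, and the value is (7)·(4/7) − 2 = 2.
For Player 2: with q = P(1), equating A's and B's payoffs gives 6q − 1 = −8q + 6 ⇒ q = 1/2.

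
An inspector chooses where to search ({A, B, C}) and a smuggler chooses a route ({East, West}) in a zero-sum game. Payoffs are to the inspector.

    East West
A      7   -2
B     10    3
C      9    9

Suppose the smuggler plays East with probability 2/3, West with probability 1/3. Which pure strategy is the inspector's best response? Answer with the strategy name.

Expected payoff of A: (2/3)·7 + (1/3)·(-2) = 4.
Expected payoff of B: (2/3)·10 + (1/3)·3 = 23/3.
Expected payoff of C: (2/3)·9 + (1/3)·9 = 9.
The largest is 9, so the inspector's best response is C.

C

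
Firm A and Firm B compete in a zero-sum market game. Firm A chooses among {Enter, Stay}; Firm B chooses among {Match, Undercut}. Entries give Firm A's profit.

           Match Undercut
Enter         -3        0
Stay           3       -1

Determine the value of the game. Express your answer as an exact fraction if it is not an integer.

-3/7

Row minima: Enter → -3, Stay → -1; maximin = -1.
Column maxima: Match → 3, Undercut → 0; minimax = 0.
-1 ≠ 0, so there is no saddle point; optimal play is mixed.
Let Firm A play Enter with probability p. Expected payoff against Match: (-3)p + 3(1−p) = −6p + 3; against Undercut: 0p + (-1)(1−p) = p − 1.
Setting these equal: −6p + 3 = p − 1 ⇒ −7p = -4 ⇒ p = 4/7, and the value is (-6)·(4/7) + 3 = -3/7.
For Firm B: with q = P(Match), equating Enter's and Stay's payoffs gives −3q = 4q − 1 ⇒ q = 1/7.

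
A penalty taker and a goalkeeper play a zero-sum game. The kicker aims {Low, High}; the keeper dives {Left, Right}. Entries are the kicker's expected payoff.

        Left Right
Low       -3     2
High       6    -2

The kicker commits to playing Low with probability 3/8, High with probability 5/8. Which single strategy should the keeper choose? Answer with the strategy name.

If the keeper plays Left, the kicker's expected payoff is (3/8)·(-3) + (5/8)·6 = 21/8.
If the keeper plays Right, the kicker's expected payoff is (3/8)·2 + (5/8)·(-2) = -1/2.
The keeper minimizes the kicker's payoff; the smallest is -1/2, so the best response is Right.

Right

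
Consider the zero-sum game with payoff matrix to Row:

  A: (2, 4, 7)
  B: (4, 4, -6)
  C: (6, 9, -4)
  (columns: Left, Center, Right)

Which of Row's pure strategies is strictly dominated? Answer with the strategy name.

C gives a strictly higher payoff than B against every column: 6 > 4, 9 > 4, -4 > -6.
So B is strictly dominated and Row never plays it.

B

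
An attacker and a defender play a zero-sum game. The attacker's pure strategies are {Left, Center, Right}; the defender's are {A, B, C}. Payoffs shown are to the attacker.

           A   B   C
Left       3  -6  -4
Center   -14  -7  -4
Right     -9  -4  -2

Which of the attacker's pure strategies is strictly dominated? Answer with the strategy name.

Right gives a strictly higher payoff than Center against every column: -9 > -14, -4 > -7, -2 > -4.
So Center is strictly dominated and the attacker never plays it.

Center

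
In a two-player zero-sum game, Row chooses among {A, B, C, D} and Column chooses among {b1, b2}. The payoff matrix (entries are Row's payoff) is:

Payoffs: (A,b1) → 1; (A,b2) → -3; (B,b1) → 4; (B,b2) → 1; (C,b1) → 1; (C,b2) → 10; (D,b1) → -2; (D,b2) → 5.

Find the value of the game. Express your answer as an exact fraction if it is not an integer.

Row minima: A → -3, B → 1, C → 1, D → -2; maximin = 1.
Column maxima: b1 → 4, b2 → 10; minimax = 4.
1 ≠ 4, so there is no saddle point; optimal play is mixed.
A is strictly dominated by B, so Row never plays it.
D is strictly dominated by C, so Row never plays it.
On the remaining 2×2 (B, C vs b1, b2):
Let Row play B with probability p. Expected payoff against b1: 4p + 1(1−p) = 3p + 1; against b2: 1p + 10(1−p) = −9p + 10.
Setting these equal: 3p + 1 = −9p + 10 ⇒ 12p = 9 ⇒ p = 3/4, and the value is (3)·(3/4) + 1 = 13/4.
For Column: with q = P(b1), equating B's and C's payoffs gives 3q + 1 = −9q + 10 ⇒ q = 3/4.

13/4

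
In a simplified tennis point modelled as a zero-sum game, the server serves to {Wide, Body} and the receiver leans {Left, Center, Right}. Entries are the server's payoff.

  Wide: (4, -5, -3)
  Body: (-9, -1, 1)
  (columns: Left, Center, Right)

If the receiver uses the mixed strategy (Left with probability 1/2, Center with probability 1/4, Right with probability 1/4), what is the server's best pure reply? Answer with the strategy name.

Expected payoff of Wide: (1/2)·4 + (1/4)·(-5) + (1/4)·(-3) = 0.
Expected payoff of Body: (1/2)·(-9) + (1/4)·(-1) + (1/4)·1 = -9/2.
The largest is 0, so the server's best response is Wide.

Wide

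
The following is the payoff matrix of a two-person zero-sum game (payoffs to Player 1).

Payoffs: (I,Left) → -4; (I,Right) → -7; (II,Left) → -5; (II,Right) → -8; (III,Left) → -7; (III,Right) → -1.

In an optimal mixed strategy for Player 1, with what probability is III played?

Row minima: I → -7, II → -8, III → -7; maximin = -7.
Column maxima: Left → -4, Right → -1; minimax = -4.
-7 ≠ -4, so there is no saddle point; optimal play is mixed.
II is strictly dominated by I, so Player 1 never plays it.
On the remaining 2×2 (I, III vs Left, Right):
Let Player 1 play I with probability p. Expected payoff against Left: (-4)p + (-7)(1−p) = 3p − 7; against Right: (-7)p + (-1)(1−p) = −6p − 1.
Setting these equal: 3p − 7 = −6p − 1 ⇒ 9p = 6 ⇒ p = 2/3, and the value is (3)·(2/3) − 7 = -5.
For Player 2: with q = P(Left), equating I's and III's payoffs gives 3q − 7 = −6q − 1 ⇒ q = 2/3.

1/3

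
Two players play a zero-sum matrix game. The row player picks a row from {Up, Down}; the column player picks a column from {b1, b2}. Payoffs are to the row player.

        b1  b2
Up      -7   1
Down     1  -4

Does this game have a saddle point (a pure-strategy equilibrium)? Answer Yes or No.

No

Row minima: Up → -7, Down → -4; maximin = -4.
Column maxima: b1 → 1, b2 → 1; minimax = 1.
-4 ≠ 1, so no pure-strategy equilibrium exists.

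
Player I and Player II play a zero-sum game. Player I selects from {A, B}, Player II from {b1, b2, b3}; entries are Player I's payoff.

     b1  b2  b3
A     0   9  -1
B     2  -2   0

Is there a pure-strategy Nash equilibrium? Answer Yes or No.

Row minima: A → -1, B → -2; maximin = -1.
Column maxima: b1 → 2, b2 → 9, b3 → 0; minimax = 0.
-1 ≠ 0, so no pure-strategy equilibrium exists.

No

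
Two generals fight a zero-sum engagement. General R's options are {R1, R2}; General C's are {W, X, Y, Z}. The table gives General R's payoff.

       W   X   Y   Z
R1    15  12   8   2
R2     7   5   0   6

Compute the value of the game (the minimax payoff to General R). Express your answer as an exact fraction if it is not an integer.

Row minima: R1 → 2, R2 → 0; maximin = 2.
Column maxima: W → 15, X → 12, Y → 8, Z → 6; minimax = 6.
2 ≠ 6, so there is no saddle point; optimal play is mixed.
W is strictly dominated by X (it gives General R strictly more in every row), so General C never plays it.
X is strictly dominated by Y (it gives General R strictly more in every row), so General C never plays it.
On the remaining 2×2 (R1, R2 vs Y, Z):
Let General R play R1 with probability p. Expected payoff against Y: 8p + 0(1−p) = 8p; against Z: 2p + 6(1−p) = −4p + 6.
Setting these equal: 8p = −4p + 6 ⇒ 12p = 6 ⇒ p = 1/2, and the value is (8)·(1/2) = 4.
For General C: with q = P(Y), equating R1's and R2's payoffs gives 6q + 2 = −6q + 6 ⇒ q = 1/3.

4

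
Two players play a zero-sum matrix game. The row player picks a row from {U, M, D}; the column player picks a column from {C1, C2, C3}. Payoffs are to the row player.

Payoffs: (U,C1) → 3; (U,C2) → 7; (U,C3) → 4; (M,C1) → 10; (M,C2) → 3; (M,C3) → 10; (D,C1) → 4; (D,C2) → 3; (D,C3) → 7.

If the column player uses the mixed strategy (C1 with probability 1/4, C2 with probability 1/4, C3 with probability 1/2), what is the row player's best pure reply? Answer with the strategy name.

Expected payoff of U: (1/4)·3 + (1/4)·7 + (1/2)·4 = 9/2.
Expected payoff of M: (1/4)·10 + (1/4)·3 + (1/2)·10 = 33/4.
Expected payoff of D: (1/4)·4 + (1/4)·3 + (1/2)·7 = 21/4.
The largest is 33/4, so the row player's best response is M.

M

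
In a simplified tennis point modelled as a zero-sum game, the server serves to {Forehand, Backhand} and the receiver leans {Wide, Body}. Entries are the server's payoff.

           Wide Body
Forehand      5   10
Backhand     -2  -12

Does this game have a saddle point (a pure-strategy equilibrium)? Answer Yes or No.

Yes

Row minima: Forehand → 5, Backhand → -12; maximin = 5.
Column maxima: Wide → 5, Body → 10; minimax = 5.
maximin = minimax = 5, so a saddle point exists.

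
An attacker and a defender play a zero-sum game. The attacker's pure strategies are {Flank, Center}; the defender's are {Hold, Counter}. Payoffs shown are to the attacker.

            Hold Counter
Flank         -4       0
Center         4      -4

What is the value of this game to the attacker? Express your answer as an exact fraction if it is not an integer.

Row minima: Flank → -4, Center → -4; maximin = -4.
Column maxima: Hold → 4, Counter → 0; minimax = 0.
-4 ≠ 0, so there is no saddle point; optimal play is mixed.
Let the attacker play Flank with probability p. Expected payoff against Hold: (-4)p + 4(1−p) = −8p + 4; against Counter: 0p + (-4)(1−p) = 4p − 4.
Setting these equal: −8p + 4 = 4p − 4 ⇒ −12p = -8 ⇒ p = 2/3, and the value is (-8)·(2/3) + 4 = -4/3.
For the defender: with q = P(Hold), equating Flank's and Center's payoffs gives −4q = 8q − 4 ⇒ q = 1/3.

-4/3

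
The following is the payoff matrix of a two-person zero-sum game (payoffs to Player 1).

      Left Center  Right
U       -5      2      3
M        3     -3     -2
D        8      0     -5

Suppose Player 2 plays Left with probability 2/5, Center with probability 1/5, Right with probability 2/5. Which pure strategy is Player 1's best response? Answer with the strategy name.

D

Expected payoff of U: (2/5)·(-5) + (1/5)·2 + (2/5)·3 = -2/5.
Expected payoff of M: (2/5)·3 + (1/5)·(-3) + (2/5)·(-2) = -1/5.
Expected payoff of D: (2/5)·8 + (1/5)·0 + (2/5)·(-5) = 6/5.
The largest is 6/5, so Player 1's best response is D.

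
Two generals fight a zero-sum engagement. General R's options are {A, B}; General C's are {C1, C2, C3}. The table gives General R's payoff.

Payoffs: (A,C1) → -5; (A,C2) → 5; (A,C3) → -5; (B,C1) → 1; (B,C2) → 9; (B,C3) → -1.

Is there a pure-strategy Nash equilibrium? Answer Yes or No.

Yes

Row minima: A → -5, B → -1; maximin = -1.
Column maxima: C1 → 1, C2 → 9, C3 → -1; minimax = -1.
maximin = minimax = -1, so a saddle point exists.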